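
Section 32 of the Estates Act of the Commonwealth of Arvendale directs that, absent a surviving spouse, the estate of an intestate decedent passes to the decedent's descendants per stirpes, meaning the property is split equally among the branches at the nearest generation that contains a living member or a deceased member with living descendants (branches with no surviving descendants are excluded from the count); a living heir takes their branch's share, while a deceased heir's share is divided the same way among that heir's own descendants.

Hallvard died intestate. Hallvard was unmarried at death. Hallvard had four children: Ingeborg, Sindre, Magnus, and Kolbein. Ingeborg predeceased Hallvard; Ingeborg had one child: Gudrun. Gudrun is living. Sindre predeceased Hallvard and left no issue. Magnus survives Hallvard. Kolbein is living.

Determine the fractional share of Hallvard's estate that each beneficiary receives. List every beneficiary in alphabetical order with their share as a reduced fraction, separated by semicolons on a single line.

There is no surviving spouse, so the entire estate passes to Hallvard's descendants per stirpes.
Sindre left no surviving issue, so that branch lapses and is disregarded.
The estate is divided into 3 equal shares of 1/3 among Ingeborg, Magnus, Kolbein.
Ingeborg predeceased; the 1/3 allotted to Ingeborg's branch passes to Ingeborg's issue by representation.
Gudrun is the sole taker at this level and receives the full 1/3.
Magnus is living and takes 1/3.
Kolbein is living and takes 1/3.

Gudrun 1/3; Kolbein 1/3; Magnus 1/3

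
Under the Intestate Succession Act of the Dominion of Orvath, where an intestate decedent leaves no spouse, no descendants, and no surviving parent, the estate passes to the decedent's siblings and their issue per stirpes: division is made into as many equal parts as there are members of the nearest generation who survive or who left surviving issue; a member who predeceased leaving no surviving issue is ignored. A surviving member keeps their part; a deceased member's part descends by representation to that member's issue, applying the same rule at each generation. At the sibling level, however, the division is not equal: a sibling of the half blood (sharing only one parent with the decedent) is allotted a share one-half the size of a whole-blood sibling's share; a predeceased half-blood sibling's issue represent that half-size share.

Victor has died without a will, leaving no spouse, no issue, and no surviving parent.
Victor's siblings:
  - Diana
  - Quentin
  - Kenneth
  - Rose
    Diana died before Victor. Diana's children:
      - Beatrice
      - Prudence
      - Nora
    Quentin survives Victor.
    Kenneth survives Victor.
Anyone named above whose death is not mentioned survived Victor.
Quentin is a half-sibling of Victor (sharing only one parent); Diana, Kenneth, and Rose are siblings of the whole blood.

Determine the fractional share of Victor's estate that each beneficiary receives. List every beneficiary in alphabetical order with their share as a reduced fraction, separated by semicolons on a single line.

Beatrice 2/21; Kenneth 2/7; Nora 2/21; Prudence 2/21; Quentin 1/7; Rose 2/7

No spouse, descendants, or parent survives, so the estate passes to Victor's siblings per stirpes.
Half-blood siblings count for one-half the weight of whole-blood siblings at the initial division.
Dividing 1 in proportion to weights (total weight 7/2): Diana (weight 1) → 2/7; Quentin (weight 1/2) → 1/7; Kenneth (weight 1) → 2/7; Rose (weight 1) → 2/7.
Diana predeceased; the 2/7 allotted to Diana's branch passes to Diana's issue by representation.
The 2/7 is divided into 3 equal shares of 2/21 among Beatrice, Prudence, Nora.
Beatrice is living and takes 2/21.
Prudence is living and takes 2/21.
Nora is living and takes 2/21.
Quentin is living and takes 1/7.
Kenneth is living and takes 2/7.
Rose is living and takes 2/7.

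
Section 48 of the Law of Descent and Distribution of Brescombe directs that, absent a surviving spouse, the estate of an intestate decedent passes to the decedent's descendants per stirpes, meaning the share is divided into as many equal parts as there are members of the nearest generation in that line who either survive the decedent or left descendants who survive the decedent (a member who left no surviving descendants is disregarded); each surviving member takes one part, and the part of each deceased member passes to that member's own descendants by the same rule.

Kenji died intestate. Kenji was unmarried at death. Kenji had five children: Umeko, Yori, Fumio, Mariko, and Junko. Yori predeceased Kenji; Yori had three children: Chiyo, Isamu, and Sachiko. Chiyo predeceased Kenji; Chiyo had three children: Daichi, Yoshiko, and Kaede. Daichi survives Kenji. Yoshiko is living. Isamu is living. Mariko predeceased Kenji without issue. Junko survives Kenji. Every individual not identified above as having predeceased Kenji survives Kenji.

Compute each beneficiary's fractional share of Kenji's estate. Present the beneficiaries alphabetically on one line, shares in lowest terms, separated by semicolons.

Daichi 1/36; Fumio 1/4; Isamu 1/12; Junko 1/4; Kaede 1/36; Sachiko 1/12; Umeko 1/4; Yoshiko 1/36

There is no surviving spouse, so the entire estate passes to Kenji's descendants per stirpes.
Mariko left no surviving issue, so that branch lapses and is disregarded.
The estate is divided into 4 equal shares of 1/4 among Umeko, Yori, Fumio, Junko.
Umeko is living and takes 1/4.
Yori predeceased; the 1/4 allotted to Yori's branch passes to Yori's issue by representation.
The 1/4 is divided into 3 equal shares of 1/12 among Chiyo, Isamu, Sachiko.
Chiyo predeceased; the 1/12 allotted to Chiyo's branch passes to Chiyo's issue by representation.
The 1/12 is divided into 3 equal shares of 1/36 among Daichi, Yoshiko, Kaede.
Daichi is living and takes 1/36.
Yoshiko is living and takes 1/36.
Kaede is living and takes 1/36.
Isamu is living and takes 1/12.
Sachiko is living and takes 1/12.
Fumio is living and takes 1/4.
Junko is living and takes 1/4.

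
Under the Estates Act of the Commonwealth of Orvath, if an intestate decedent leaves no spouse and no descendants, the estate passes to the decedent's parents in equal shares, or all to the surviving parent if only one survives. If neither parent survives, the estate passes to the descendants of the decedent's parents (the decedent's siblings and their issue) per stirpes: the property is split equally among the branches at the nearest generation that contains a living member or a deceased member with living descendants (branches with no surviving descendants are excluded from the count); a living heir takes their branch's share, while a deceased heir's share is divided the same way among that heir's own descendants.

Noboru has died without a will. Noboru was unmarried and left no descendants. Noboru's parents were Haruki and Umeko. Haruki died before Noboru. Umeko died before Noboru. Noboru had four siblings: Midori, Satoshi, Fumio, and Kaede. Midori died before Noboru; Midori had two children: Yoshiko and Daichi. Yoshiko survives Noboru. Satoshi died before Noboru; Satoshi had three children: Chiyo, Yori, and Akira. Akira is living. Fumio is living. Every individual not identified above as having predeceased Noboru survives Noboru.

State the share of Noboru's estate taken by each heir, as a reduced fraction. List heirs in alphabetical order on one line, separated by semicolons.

Neither parent survives and there are no descendants, so the estate passes to Noboru's siblings and their issue per stirpes.
The estate is divided into 4 equal shares of 1/4 among Midori, Satoshi, Fumio, Kaede.
Midori predeceased; the 1/4 allotted to Midori's branch passes to Midori's issue by representation.
The 1/4 is divided into 2 equal shares of 1/8 among Yoshiko, Daichi.
Yoshiko is living and takes 1/8.
Daichi is living and takes 1/8.
Satoshi predeceased; the 1/4 allotted to Satoshi's branch passes to Satoshi's issue by representation.
The 1/4 is divided into 3 equal shares of 1/12 among Chiyo, Yori, Akira.
Chiyo is living and takes 1/12.
Yori is living and takes 1/12.
Akira is living and takes 1/12.
Fumio is living and takes 1/4.
Kaede is living and takes 1/4.

Akira 1/12; Chiyo 1/12; Daichi 1/8; Fumio 1/4; Kaede 1/4; Yori 1/12; Yoshiko 1/8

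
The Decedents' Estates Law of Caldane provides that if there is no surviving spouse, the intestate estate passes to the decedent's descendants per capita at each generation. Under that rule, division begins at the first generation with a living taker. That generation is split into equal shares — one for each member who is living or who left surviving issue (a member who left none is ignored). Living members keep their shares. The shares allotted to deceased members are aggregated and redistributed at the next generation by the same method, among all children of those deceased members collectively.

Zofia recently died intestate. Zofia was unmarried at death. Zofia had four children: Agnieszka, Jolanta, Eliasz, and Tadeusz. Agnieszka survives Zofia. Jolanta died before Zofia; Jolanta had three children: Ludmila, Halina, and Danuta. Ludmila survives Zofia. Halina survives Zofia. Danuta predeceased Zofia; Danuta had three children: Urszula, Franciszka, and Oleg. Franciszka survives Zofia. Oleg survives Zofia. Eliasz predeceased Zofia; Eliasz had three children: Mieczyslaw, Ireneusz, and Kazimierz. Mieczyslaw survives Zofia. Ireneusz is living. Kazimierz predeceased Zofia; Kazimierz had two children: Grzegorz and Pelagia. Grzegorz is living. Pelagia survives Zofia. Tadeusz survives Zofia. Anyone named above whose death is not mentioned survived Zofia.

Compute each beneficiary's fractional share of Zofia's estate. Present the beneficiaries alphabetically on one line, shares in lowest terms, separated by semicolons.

Agnieszka 1/4; Franciszka 1/30; Grzegorz 1/30; Halina 1/12; Ireneusz 1/12; Ludmila 1/12; Mieczyslaw 1/12; Oleg 1/30; Pelagia 1/30; Tadeusz 1/4; Urszula 1/30

There is no surviving spouse, so the entire estate passes to Zofia's descendants per capita at each generation.
At generation 1 (Agnieszka, Jolanta, Eliasz, Tadeusz) there are 4 shares of (1)/4 = 1/4 each.
Living: Agnieszka and Tadeusz — each takes 1/4.
Deceased: Jolanta and Eliasz. Their combined 1/2 is pooled and carried to generation 2.
At generation 2 (Ludmila, Halina, Danuta, Mieczyslaw, Ireneusz, Kazimierz) there are 6 shares of (1/2)/6 = 1/12 each.
Living: Ludmila, Halina, Mieczyslaw, and Ireneusz — each takes 1/12.
Deceased: Danuta and Kazimierz. Their combined 1/6 is pooled and carried to generation 3.
At generation 3 (Urszula, Franciszka, Oleg, Grzegorz, Pelagia) there are 5 shares of (1/6)/5 = 1/30 each.
Living: Urszula, Franciszka, Oleg, Grzegorz, and Pelagia — each takes 1/30.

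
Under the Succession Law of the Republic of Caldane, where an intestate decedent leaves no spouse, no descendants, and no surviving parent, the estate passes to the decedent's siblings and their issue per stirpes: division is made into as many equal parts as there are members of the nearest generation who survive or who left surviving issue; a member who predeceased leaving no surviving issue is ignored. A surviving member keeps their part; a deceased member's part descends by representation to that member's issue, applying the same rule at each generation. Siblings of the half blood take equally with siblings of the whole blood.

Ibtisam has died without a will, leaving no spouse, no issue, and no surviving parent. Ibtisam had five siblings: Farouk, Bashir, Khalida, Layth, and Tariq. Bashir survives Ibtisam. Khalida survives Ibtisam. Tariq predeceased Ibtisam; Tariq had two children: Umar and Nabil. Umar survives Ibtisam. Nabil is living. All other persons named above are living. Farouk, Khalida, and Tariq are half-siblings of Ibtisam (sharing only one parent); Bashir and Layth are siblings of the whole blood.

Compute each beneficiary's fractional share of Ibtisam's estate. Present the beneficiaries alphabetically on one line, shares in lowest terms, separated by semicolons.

Bashir 1/5; Farouk 1/5; Khalida 1/5; Layth 1/5; Nabil 1/10; Umar 1/10

No spouse, descendants, or parent survives, so the estate passes to Ibtisam's siblings per stirpes.
Half-blood and whole-blood siblings take equally under the stated rule.
The estate is divided into 5 equal shares of 1/5 among Farouk, Bashir, Khalida, Layth, Tariq.
Farouk is living and takes 1/5.
Bashir is living and takes 1/5.
Khalida is living and takes 1/5.
Layth is living and takes 1/5.
Tariq predeceased; the 1/5 allotted to Tariq's branch passes to Tariq's issue by representation.
The 1/5 is divided into 2 equal shares of 1/10 among Umar, Nabil.
Umar is living and takes 1/10.
Nabil is living and takes 1/10.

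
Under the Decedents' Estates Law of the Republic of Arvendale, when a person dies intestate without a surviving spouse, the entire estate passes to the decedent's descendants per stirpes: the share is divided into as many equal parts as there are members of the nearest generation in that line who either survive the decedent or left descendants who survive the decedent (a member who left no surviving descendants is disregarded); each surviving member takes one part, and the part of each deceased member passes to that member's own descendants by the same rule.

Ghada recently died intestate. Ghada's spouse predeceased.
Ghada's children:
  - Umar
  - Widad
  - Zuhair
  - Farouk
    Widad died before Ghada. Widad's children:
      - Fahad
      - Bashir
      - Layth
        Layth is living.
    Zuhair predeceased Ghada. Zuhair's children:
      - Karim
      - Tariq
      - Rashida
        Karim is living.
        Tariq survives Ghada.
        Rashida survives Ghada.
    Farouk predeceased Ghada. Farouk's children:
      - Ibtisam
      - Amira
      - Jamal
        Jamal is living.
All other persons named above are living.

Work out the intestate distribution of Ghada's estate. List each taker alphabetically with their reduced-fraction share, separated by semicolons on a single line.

There is no surviving spouse, so the entire estate passes to Ghada's descendants per stirpes.
The estate is divided into 4 equal shares of 1/4 among Umar, Widad, Zuhair, Farouk.
Umar is living and takes 1/4.
Widad predeceased; the 1/4 allotted to Widad's branch passes to Widad's issue by representation.
The 1/4 is divided into 3 equal shares of 1/12 among Fahad, Bashir, Layth.
Fahad is living and takes 1/12.
Bashir is living and takes 1/12.
Layth is living and takes 1/12.
Zuhair predeceased; the 1/4 allotted to Zuhair's branch passes to Zuhair's issue by representation.
The 1/4 is divided into 3 equal shares of 1/12 among Karim, Tariq, Rashida.
Karim is living and takes 1/12.
Tariq is living and takes 1/12.
Rashida is living and takes 1/12.
Farouk predeceased; the 1/4 allotted to Farouk's branch passes to Farouk's issue by representation.
The 1/4 is divided into 3 equal shares of 1/12 among Ibtisam, Amira, Jamal.
Ibtisam is living and takes 1/12.
Amira is living and takes 1/12.
Jamal is living and takes 1/12.

Amira 1/12; Bashir 1/12; Fahad 1/12; Ibtisam 1/12; Jamal 1/12; Karim 1/12; Layth 1/12; Rashida 1/12; Tariq 1/12; Umar 1/4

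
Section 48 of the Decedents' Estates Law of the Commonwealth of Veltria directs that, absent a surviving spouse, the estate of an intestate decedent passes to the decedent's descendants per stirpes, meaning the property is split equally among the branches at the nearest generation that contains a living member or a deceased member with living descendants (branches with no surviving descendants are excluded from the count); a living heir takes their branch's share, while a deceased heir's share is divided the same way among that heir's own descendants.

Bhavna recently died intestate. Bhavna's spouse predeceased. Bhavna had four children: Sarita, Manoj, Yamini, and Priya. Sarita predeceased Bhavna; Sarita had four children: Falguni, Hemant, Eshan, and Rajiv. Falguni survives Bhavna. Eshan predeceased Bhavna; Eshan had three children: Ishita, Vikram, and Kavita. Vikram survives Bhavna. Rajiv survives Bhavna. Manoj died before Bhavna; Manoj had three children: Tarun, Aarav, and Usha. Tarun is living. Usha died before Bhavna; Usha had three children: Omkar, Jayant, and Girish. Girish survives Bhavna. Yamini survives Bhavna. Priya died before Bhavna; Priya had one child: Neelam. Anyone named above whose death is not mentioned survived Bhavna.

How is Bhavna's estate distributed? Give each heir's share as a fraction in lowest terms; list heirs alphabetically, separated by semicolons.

Aarav 1/12; Falguni 1/16; Girish 1/36; Hemant 1/16; Ishita 1/48; Jayant 1/36; Kavita 1/48; Neelam 1/4; Omkar 1/36; Rajiv 1/16; Tarun 1/12; Vikram 1/48; Yamini 1/4

There is no surviving spouse, so the entire estate passes to Bhavna's descendants per stirpes.
The estate is divided into 4 equal shares of 1/4 among Sarita, Manoj, Yamini, Priya.
Sarita predeceased; the 1/4 allotted to Sarita's branch passes to Sarita's issue by representation.
The 1/4 is divided into 4 equal shares of 1/16 among Falguni, Hemant, Eshan, Rajiv.
Falguni is living and takes 1/16.
Hemant is living and takes 1/16.
Eshan predeceased; the 1/16 allotted to Eshan's branch passes to Eshan's issue by representation.
The 1/16 is divided into 3 equal shares of 1/48 among Ishita, Vikram, Kavita.
Ishita is living and takes 1/48.
Vikram is living and takes 1/48.
Kavita is living and takes 1/48.
Rajiv is living and takes 1/16.
Manoj predeceased; the 1/4 allotted to Manoj's branch passes to Manoj's issue by representation.
The 1/4 is divided into 3 equal shares of 1/12 among Tarun, Aarav, Usha.
Tarun is living and takes 1/12.
Aarav is living and takes 1/12.
Usha predeceased; the 1/12 allotted to Usha's branch passes to Usha's issue by representation.
The 1/12 is divided into 3 equal shares of 1/36 among Omkar, Jayant, Girish.
Omkar is living and takes 1/36.
Jayant is living and takes 1/36.
Girish is living and takes 1/36.
Yamini is living and takes 1/4.
Priya predeceased; the 1/4 allotted to Priya's branch passes to Priya's issue by representation.
Neelam is the sole taker at this level and receives the full 1/4.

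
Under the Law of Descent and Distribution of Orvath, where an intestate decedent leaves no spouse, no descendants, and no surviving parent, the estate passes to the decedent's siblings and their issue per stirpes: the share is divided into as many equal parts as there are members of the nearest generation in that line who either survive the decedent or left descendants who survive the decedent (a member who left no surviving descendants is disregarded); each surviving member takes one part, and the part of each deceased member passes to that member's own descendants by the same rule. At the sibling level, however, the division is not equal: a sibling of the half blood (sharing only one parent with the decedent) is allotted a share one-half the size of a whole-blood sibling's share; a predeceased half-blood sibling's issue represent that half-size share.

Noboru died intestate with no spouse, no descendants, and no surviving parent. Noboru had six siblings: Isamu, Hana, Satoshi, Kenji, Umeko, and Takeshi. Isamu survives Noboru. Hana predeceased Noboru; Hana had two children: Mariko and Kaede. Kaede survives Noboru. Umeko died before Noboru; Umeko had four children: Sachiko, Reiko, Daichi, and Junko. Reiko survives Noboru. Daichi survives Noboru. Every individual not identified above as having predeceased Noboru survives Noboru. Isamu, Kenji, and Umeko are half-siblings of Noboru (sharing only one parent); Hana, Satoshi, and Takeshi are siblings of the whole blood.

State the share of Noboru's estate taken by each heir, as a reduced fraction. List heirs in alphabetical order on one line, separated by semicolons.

Daichi 1/36; Isamu 1/9; Junko 1/36; Kaede 1/9; Kenji 1/9; Mariko 1/9; Reiko 1/36; Sachiko 1/36; Satoshi 2/9; Takeshi 2/9

No spouse, descendants, or parent survives, so the estate passes to Noboru's siblings per stirpes.
Half-blood siblings count for one-half the weight of whole-blood siblings at the initial division.
Dividing 1 in proportion to weights (total weight 9/2): Isamu (weight 1/2) → 1/9; Hana (weight 1) → 2/9; Satoshi (weight 1) → 2/9; Kenji (weight 1/2) → 1/9; Umeko (weight 1/2) → 1/9; Takeshi (weight 1) → 2/9.
Isamu is living and takes 1/9.
Hana predeceased; the 2/9 allotted to Hana's branch passes to Hana's issue by representation.
The 2/9 is divided into 2 equal shares of 1/9 among Mariko, Kaede.
Mariko is living and takes 1/9.
Kaede is living and takes 1/9.
Satoshi is living and takes 2/9.
Kenji is living and takes 1/9.
Umeko predeceased; the 1/9 allotted to Umeko's branch passes to Umeko's issue by representation.
The 1/9 is divided into 4 equal shares of 1/36 among Sachiko, Reiko, Daichi, Junko.
Sachiko is living and takes 1/36.
Reiko is living and takes 1/36.
Daichi is living and takes 1/36.
Junko is living and takes 1/36.
Takeshi is living and takes 2/9.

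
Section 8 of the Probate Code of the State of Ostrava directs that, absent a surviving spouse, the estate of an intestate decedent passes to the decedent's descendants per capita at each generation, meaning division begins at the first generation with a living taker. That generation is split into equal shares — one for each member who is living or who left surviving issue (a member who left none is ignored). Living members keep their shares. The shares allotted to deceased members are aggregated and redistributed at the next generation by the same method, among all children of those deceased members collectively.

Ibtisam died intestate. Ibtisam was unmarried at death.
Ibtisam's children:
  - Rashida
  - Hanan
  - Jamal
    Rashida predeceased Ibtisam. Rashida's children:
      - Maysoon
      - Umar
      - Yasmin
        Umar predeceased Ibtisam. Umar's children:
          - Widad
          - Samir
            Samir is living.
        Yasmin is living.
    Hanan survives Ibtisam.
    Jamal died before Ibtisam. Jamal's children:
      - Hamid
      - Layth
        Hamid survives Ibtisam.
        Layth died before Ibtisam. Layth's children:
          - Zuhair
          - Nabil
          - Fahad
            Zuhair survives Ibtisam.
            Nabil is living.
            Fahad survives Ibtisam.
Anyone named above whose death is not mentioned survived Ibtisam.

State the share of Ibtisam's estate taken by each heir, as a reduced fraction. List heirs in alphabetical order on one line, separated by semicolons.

Fahad 4/75; Hamid 2/15; Hanan 1/3; Maysoon 2/15; Nabil 4/75; Samir 4/75; Widad 4/75; Yasmin 2/15; Zuhair 4/75

There is no surviving spouse, so the entire estate passes to Ibtisam's descendants per capita at each generation.
At generation 1 (Rashida, Hanan, Jamal) there are 3 shares of (1)/3 = 1/3 each.
Living: Hanan — each takes 1/3.
Deceased: Rashida and Jamal. Their combined 2/3 is pooled and carried to generation 2.
At generation 2 (Maysoon, Umar, Yasmin, Hamid, Layth) there are 5 shares of (2/3)/5 = 2/15 each.
Living: Maysoon, Yasmin, and Hamid — each takes 2/15.
Deceased: Umar and Layth. Their combined 4/15 is pooled and carried to generation 3.
At generation 3 (Widad, Samir, Zuhair, Nabil, Fahad) there are 5 shares of (4/15)/5 = 4/75 each.
Living: Widad, Samir, Zuhair, Nabil, and Fahad — each takes 4/75.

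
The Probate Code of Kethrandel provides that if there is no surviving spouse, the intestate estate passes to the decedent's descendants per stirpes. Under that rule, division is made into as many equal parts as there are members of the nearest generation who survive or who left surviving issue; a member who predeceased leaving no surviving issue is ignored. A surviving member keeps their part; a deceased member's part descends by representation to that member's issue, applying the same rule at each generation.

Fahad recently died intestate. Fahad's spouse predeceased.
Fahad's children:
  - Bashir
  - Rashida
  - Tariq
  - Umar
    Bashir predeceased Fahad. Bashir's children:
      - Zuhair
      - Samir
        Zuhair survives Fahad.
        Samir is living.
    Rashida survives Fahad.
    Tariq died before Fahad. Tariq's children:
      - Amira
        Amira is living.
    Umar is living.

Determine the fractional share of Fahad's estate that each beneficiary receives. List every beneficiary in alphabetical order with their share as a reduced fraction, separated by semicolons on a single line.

Amira 1/4; Rashida 1/4; Samir 1/8; Umar 1/4; Zuhair 1/8

There is no surviving spouse, so the entire estate passes to Fahad's descendants per stirpes.
The estate is divided into 4 equal shares of 1/4 among Bashir, Rashida, Tariq, Umar.
Bashir predeceased; the 1/4 allotted to Bashir's branch passes to Bashir's issue by representation.
The 1/4 is divided into 2 equal shares of 1/8 among Zuhair, Samir.
Zuhair is living and takes 1/8.
Samir is living and takes 1/8.
Rashida is living and takes 1/4.
Tariq predeceased; the 1/4 allotted to Tariq's branch passes to Tariq's issue by representation.
Amira is the sole taker at this level and receives the full 1/4.
Umar is living and takes 1/4.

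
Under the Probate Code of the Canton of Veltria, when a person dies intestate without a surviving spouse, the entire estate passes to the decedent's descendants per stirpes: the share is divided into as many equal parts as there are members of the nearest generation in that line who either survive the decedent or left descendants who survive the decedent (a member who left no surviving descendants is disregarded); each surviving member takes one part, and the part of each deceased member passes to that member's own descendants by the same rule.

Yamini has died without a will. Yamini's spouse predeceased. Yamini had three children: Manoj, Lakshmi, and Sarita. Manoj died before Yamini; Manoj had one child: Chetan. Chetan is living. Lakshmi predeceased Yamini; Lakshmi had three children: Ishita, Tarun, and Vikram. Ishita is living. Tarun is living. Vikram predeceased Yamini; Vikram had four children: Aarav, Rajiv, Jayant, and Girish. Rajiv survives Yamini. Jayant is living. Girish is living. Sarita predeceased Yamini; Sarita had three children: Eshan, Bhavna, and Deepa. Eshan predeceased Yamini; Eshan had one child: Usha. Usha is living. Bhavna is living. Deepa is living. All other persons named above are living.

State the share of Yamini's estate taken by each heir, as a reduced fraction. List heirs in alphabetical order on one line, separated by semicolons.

There is no surviving spouse, so the entire estate passes to Yamini's descendants per stirpes.
The estate is divided into 3 equal shares of 1/3 among Manoj, Lakshmi, Sarita.
Manoj predeceased; the 1/3 allotted to Manoj's branch passes to Manoj's issue by representation.
Chetan is the sole taker at this level and receives the full 1/3.
Lakshmi predeceased; the 1/3 allotted to Lakshmi's branch passes to Lakshmi's issue by representation.
The 1/3 is divided into 3 equal shares of 1/9 among Ishita, Tarun, Vikram.
Ishita is living and takes 1/9.
Tarun is living and takes 1/9.
Vikram predeceased; the 1/9 allotted to Vikram's branch passes to Vikram's issue by representation.
The 1/9 is divided into 4 equal shares of 1/36 among Aarav, Rajiv, Jayant, Girish.
Aarav is living and takes 1/36.
Rajiv is living and takes 1/36.
Jayant is living and takes 1/36.
Girish is living and takes 1/36.
Sarita predeceased; the 1/3 allotted to Sarita's branch passes to Sarita's issue by representation.
The 1/3 is divided into 3 equal shares of 1/9 among Eshan, Bhavna, Deepa.
Eshan predeceased; the 1/9 allotted to Eshan's branch passes to Eshan's issue by representation.
Usha is the sole taker at this level and receives the full 1/9.
Bhavna is living and takes 1/9.
Deepa is living and takes 1/9.

Aarav 1/36; Bhavna 1/9; Chetan 1/3; Deepa 1/9; Girish 1/36; Ishita 1/9; Jayant 1/36; Rajiv 1/36; Tarun 1/9; Usha 1/9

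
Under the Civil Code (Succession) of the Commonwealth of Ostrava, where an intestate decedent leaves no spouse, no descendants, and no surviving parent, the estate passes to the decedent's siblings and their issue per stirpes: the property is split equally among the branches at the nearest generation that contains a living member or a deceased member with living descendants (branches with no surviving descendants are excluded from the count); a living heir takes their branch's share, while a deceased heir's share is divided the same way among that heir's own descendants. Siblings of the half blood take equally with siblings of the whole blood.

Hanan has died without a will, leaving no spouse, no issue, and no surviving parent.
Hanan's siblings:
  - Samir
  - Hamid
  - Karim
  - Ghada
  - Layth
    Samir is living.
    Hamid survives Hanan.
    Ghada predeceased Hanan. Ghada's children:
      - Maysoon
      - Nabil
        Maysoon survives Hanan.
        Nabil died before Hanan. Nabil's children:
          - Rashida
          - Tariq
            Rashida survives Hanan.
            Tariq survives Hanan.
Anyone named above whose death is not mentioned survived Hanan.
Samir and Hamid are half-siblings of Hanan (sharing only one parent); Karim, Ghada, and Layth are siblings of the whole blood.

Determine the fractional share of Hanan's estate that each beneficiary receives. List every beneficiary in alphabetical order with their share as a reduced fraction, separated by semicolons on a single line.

No spouse, descendants, or parent survives, so the estate passes to Hanan's siblings per stirpes.
Half-blood and whole-blood siblings take equally under the stated rule.
The estate is divided into 5 equal shares of 1/5 among Samir, Hamid, Karim, Ghada, Layth.
Samir is living and takes 1/5.
Hamid is living and takes 1/5.
Karim is living and takes 1/5.
Ghada predeceased; the 1/5 allotted to Ghada's branch passes to Ghada's issue by representation.
The 1/5 is divided into 2 equal shares of 1/10 among Maysoon, Nabil.
Maysoon is living and takes 1/10.
Nabil predeceased; the 1/10 allotted to Nabil's branch passes to Nabil's issue by representation.
The 1/10 is divided into 2 equal shares of 1/20 among Rashida, Tariq.
Rashida is living and takes 1/20.
Tariq is living and takes 1/20.
Layth is living and takes 1/5.

Hamid 1/5; Karim 1/5; Layth 1/5; Maysoon 1/10; Rashida 1/20; Samir 1/5; Tariq 1/20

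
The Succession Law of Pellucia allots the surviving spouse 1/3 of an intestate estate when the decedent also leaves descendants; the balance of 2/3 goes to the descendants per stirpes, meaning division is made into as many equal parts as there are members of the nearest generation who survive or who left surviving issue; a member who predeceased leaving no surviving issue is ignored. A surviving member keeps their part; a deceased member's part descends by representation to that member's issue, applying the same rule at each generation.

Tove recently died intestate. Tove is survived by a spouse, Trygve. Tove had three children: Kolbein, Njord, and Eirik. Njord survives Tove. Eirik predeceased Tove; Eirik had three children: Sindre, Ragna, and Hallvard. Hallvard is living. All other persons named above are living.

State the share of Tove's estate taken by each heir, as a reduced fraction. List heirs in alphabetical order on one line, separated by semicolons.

Hallvard 2/27; Kolbein 2/9; Njord 2/9; Ragna 2/27; Sindre 2/27; Trygve 1/3

Trygve, as surviving spouse, takes 1/3.
The remaining 2/3 passes to Tove's descendants per stirpes.
The 2/3 is divided into 3 equal shares of 2/9 among Kolbein, Njord, Eirik.
Kolbein is living and takes 2/9.
Njord is living and takes 2/9.
Eirik predeceased; the 2/9 allotted to Eirik's branch passes to Eirik's issue by representation.
The 2/9 is divided into 3 equal shares of 2/27 among Sindre, Ragna, Hallvard.
Sindre is living and takes 2/27.
Ragna is living and takes 2/27.
Hallvard is living and takes 2/27.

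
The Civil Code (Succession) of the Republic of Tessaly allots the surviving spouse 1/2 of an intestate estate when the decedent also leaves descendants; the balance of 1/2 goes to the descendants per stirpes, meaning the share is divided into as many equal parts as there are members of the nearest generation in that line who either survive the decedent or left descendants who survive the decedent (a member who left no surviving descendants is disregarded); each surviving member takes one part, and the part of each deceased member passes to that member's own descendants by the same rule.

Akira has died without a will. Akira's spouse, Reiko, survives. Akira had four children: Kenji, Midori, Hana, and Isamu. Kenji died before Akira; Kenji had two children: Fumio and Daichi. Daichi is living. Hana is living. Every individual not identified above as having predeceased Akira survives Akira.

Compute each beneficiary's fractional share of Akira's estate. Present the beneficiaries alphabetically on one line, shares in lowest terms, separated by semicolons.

Reiko, as surviving spouse, takes 1/2.
The remaining 1/2 passes to Akira's descendants per stirpes.
The 1/2 is divided into 4 equal shares of 1/8 among Kenji, Midori, Hana, Isamu.
Kenji predeceased; the 1/8 allotted to Kenji's branch passes to Kenji's issue by representation.
The 1/8 is divided into 2 equal shares of 1/16 among Fumio, Daichi.
Fumio is living and takes 1/16.
Daichi is living and takes 1/16.
Midori is living and takes 1/8.
Hana is living and takes 1/8.
Isamu is living and takes 1/8.

Daichi 1/16; Fumio 1/16; Hana 1/8; Isamu 1/8; Midori 1/8; Reiko 1/2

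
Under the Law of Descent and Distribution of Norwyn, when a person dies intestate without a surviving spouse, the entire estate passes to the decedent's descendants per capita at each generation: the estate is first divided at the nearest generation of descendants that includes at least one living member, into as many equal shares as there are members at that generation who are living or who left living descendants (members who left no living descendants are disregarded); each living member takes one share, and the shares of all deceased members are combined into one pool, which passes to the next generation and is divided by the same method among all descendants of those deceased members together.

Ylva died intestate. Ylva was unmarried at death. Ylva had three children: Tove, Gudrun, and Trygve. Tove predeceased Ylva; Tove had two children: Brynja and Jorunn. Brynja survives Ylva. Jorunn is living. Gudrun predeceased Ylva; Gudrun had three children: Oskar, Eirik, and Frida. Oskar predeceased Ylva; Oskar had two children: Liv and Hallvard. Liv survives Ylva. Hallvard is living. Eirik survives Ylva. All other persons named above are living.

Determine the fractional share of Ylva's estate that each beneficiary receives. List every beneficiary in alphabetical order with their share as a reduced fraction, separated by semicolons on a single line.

There is no surviving spouse, so the entire estate passes to Ylva's descendants per capita at each generation.
At generation 1 (Tove, Gudrun, Trygve) there are 3 shares of (1)/3 = 1/3 each.
Living: Trygve — each takes 1/3.
Deceased: Tove and Gudrun. Their combined 2/3 is pooled and carried to generation 2.
At generation 2 (Brynja, Jorunn, Oskar, Eirik, Frida) there are 5 shares of (2/3)/5 = 2/15 each.
Living: Brynja, Jorunn, Eirik, and Frida — each takes 2/15.
Deceased: Oskar. That 2/15 share is carried to generation 3.
At generation 3 (Liv, Hallvard) there are 2 shares of (2/15)/2 = 1/15 each.
Living: Liv and Hallvard — each takes 1/15.

Brynja 2/15; Eirik 2/15; Frida 2/15; Hallvard 1/15; Jorunn 2/15; Liv 1/15; Trygve 1/3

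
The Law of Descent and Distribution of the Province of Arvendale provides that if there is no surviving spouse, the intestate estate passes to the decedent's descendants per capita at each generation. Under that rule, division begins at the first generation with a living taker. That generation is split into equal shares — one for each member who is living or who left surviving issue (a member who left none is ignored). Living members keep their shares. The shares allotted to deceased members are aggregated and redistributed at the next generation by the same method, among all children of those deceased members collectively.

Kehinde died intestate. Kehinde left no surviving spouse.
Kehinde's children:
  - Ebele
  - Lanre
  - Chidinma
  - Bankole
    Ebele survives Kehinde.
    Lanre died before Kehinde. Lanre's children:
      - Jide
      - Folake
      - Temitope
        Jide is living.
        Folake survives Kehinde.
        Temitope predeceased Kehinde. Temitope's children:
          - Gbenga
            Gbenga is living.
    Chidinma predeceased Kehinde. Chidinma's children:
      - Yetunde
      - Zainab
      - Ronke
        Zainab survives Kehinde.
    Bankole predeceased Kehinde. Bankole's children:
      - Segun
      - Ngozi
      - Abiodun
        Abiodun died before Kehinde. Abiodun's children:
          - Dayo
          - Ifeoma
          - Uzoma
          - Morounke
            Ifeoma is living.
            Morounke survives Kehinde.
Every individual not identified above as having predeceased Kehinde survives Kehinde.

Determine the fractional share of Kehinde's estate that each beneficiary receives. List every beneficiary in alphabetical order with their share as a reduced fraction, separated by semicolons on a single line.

There is no surviving spouse, so the entire estate passes to Kehinde's descendants per capita at each generation.
At generation 1 (Ebele, Lanre, Chidinma, Bankole) there are 4 shares of (1)/4 = 1/4 each.
Living: Ebele — each takes 1/4.
Deceased: Lanre, Chidinma, and Bankole. Their combined 3/4 is pooled and carried to generation 2.
At generation 2 (Jide, Folake, Temitope, Yetunde, Zainab, Ronke, Segun, Ngozi, Abiodun) there are 9 shares of (3/4)/9 = 1/12 each.
Living: Jide, Folake, Yetunde, Zainab, Ronke, Segun, and Ngozi — each takes 1/12.
Deceased: Temitope and Abiodun. Their combined 1/6 is pooled and carried to generation 3.
At generation 3 (Gbenga, Dayo, Ifeoma, Uzoma, Morounke) there are 5 shares of (1/6)/5 = 1/30 each.
Living: Gbenga, Dayo, Ifeoma, Uzoma, and Morounke — each takes 1/30.

Dayo 1/30; Ebele 1/4; Folake 1/12; Gbenga 1/30; Ifeoma 1/30; Jide 1/12; Morounke 1/30; Ngozi 1/12; Ronke 1/12; Segun 1/12; Uzoma 1/30; Yetunde 1/12; Zainab 1/12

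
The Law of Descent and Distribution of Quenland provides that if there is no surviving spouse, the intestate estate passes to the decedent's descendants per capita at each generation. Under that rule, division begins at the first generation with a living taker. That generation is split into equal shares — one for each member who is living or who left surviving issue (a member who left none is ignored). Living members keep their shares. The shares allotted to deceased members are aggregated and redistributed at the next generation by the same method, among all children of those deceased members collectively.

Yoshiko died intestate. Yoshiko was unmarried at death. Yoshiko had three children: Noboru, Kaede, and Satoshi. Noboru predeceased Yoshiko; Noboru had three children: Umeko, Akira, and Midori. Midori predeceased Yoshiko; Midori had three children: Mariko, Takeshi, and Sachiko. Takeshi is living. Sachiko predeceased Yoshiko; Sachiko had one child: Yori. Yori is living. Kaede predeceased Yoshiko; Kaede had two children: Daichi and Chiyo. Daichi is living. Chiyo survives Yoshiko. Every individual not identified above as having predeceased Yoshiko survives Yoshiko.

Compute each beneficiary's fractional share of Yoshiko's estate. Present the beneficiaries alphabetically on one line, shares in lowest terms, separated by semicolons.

Akira 2/15; Chiyo 2/15; Daichi 2/15; Mariko 2/45; Satoshi 1/3; Takeshi 2/45; Umeko 2/15; Yori 2/45

There is no surviving spouse, so the entire estate passes to Yoshiko's descendants per capita at each generation.
At generation 1 (Noboru, Kaede, Satoshi) there are 3 shares of (1)/3 = 1/3 each.
Living: Satoshi — each takes 1/3.
Deceased: Noboru and Kaede. Their combined 2/3 is pooled and carried to generation 2.
At generation 2 (Umeko, Akira, Midori, Daichi, Chiyo) there are 5 shares of (2/3)/5 = 2/15 each.
Living: Umeko, Akira, Daichi, and Chiyo — each takes 2/15.
Deceased: Midori. That 2/15 share is carried to generation 3.
At generation 3 (Mariko, Takeshi, Sachiko) there are 3 shares of (2/15)/3 = 2/45 each.
Living: Mariko and Takeshi — each takes 2/45.
Deceased: Sachiko. That 2/45 share is carried to generation 4.
At generation 4 (Yori) there are 1 shares of (2/45)/1 = 2/45 each.
Living: Yori — each takes 2/45.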